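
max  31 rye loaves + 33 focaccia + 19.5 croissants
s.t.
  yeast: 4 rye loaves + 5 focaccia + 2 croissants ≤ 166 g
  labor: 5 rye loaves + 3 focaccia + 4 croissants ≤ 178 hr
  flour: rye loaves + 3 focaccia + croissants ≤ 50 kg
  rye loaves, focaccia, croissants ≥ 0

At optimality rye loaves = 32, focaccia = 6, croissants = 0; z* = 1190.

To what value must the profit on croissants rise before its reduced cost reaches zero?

Binding: labor and flour. Non-binding: yeast (8 unused).
By complementary slackness, y = 0 for the non-binding constraint.
Dual feasibility on the basic columns requires 5·y_labor + 1·y_flour = 31, 3·y_labor + 3·y_flour = 33.
Solving: y_labor = 5, y_flour = 6.
croissants enters the basis when its profit ≥ yᵀa₃ = 5·4 + 6·1 = 26.

26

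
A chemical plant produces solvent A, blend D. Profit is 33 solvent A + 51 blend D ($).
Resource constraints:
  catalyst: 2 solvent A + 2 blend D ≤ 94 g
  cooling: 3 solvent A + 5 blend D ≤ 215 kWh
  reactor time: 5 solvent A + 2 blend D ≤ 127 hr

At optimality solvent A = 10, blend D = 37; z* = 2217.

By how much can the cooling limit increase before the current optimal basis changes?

20

Binding constraints: catalyst, cooling. The basis is B = [[2,2],[3,5]] with det 4.
Per unit increase in cooling, x* moves by d = (-0.5, 0.5).
The basis stays optimal until solvent A reaches 0; allowable increase = 20 kWh.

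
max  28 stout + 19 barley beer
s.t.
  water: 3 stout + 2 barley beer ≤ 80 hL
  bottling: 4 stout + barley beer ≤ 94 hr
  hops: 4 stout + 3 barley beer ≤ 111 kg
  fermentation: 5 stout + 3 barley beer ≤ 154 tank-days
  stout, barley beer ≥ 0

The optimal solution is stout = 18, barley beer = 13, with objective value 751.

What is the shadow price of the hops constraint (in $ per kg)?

1

Check each constraint at x*: water 80/80 (tight); bottling 85/94 (slack 9); hops 111/111 (tight); fermentation 129/154 (slack 25).
Slack constraints have shadow price 0 (complementary slackness).
Dual feasibility on the basic columns requires 3·y_water + 4·y_hops = 28, 2·y_water + 3·y_hops = 19.
This yields shadow prices y_water = 8, y_hops = 1.
Shadow price of hops = 1.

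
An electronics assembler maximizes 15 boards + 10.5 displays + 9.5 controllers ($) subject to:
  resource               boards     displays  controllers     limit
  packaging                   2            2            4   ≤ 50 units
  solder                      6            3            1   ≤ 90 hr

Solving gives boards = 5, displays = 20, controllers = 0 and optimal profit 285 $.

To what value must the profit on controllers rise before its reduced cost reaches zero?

13.5

Both packaging and solder are binding at x*.
Dual feasibility on the basic columns requires 2·y_packaging + 6·y_solder = 15, 2·y_packaging + 3·y_solder = 10.5.
→ y_packaging = 3 and y_solder = 1.5.
controllers enters the basis when its profit ≥ yᵀa₃ = 3·4 + 1.5·1 = 13.5.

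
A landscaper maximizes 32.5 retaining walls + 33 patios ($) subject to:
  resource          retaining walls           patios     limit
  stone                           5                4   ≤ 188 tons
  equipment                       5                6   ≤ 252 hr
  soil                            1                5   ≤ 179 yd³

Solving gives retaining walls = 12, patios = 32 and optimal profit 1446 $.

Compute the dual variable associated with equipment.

3.5

Binding: stone and equipment. Non-binding: soil (7 unused).
By complementary slackness, y = 0 for the non-binding constraint.
Dual feasibility on the basic columns requires 5·y_stone + 5·y_equipment = 32.5, 4·y_stone + 6·y_equipment = 33.
→ y_stone = 3 and y_equipment = 3.5.
Shadow price of equipment = 3.5.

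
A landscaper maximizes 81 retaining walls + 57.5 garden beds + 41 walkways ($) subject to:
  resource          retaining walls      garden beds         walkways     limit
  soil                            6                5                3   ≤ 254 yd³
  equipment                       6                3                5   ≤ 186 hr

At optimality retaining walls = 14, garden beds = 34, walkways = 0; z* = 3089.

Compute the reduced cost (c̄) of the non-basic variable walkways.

Both soil and equipment are binding at x*.
From A_Bᵀ y = c: 6·y_soil + 6·y_equipment = 81; 5·y_soil + 3·y_equipment = 57.5.
This yields shadow prices y_soil = 8.5, y_equipment = 5.
Reduced cost of walkways: c₃ − yᵀa₃ = 41 − (8.5·3 + 5·5) = 41 − 50.5 = -9.5.

-9.5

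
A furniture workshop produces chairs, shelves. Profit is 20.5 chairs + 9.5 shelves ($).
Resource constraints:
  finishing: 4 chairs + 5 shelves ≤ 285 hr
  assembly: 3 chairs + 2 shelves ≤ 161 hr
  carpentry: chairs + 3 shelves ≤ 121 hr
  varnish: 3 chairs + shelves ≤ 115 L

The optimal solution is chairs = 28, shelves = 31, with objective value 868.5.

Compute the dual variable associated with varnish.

Binding: carpentry and varnish. Non-binding: finishing (18 unused), assembly (15 unused).
Since finishing, assembly are not tight, their duals are 0.
Dual feasibility on the basic columns requires 1·y_carpentry + 3·y_varnish = 20.5, 3·y_carpentry + 1·y_varnish = 9.5.
Solving: y_carpentry = 1, y_varnish = 6.5.
Shadow price of varnish = 6.5.

6.5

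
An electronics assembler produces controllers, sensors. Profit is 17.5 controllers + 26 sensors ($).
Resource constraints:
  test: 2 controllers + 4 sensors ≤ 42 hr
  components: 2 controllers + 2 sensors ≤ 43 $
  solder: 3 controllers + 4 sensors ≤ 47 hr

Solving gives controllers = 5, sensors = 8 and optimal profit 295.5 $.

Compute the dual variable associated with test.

Binding: test and solder. Non-binding: components (17 unused).
By complementary slackness, y = 0 for the non-binding constraint.
Dual feasibility on the basic columns requires 2·y_test + 3·y_solder = 17.5, 4·y_test + 4·y_solder = 26.
Solving: y_test = 2, y_solder = 4.5.
Shadow price of test = 2.

2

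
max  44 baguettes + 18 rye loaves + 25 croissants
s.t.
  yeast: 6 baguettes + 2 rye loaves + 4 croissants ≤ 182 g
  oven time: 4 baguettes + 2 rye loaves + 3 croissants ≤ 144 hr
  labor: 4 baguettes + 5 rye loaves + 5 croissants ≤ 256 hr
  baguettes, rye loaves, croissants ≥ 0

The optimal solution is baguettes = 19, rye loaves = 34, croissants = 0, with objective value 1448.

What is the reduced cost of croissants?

Check each constraint at x*: yeast 182/182 (tight); oven time 144/144 (tight); labor 246/256 (slack 10).
Slack constraints have shadow price 0 (complementary slackness).
From A_Bᵀ y = c: 6·y_yeast + 4·y_oven time = 44; 2·y_yeast + 2·y_oven time = 18.
Solving: y_yeast = 4, y_oven time = 5.
Reduced cost of croissants: c₃ − yᵀa₃ = 25 − (4·4 + 5·3) = 25 − 31 = -6.

-6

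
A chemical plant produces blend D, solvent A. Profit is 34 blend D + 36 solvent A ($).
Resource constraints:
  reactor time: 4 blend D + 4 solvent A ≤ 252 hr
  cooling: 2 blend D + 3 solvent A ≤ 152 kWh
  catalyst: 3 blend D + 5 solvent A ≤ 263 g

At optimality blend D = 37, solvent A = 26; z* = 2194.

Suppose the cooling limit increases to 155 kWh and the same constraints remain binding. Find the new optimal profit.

At the optimum: reactor time uses 252 of 252 (binding); cooling uses 152 of 152 (binding); catalyst uses 241 of 263 (slack = 22).
By complementary slackness, y = 0 for the non-binding constraint.
The binding rows give the dual system: 4·y_reactor time + 2·y_cooling = 34 and 4·y_reactor time + 3·y_cooling = 36.
→ y_reactor time = 7.5 and y_cooling = 2.
Δz = y_cooling·Δb = 2 × (3) = 6, so new z* = 2194 + 6 = 2200.

2200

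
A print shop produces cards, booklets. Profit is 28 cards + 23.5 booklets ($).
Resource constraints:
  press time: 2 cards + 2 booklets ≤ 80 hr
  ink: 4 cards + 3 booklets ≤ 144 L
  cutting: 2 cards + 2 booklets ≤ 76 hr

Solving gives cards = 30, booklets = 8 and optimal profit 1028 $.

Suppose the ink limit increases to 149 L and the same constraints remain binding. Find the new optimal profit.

Binding: ink and cutting. Non-binding: press time (4 unused).
Slack constraints have shadow price 0 (complementary slackness).
From A_Bᵀ y = c: 4·y_ink + 2·y_cutting = 28; 3·y_ink + 2·y_cutting = 23.5.
Solving: y_ink = 4.5, y_cutting = 5.
Δz = y_ink·Δb = 4.5 × (5) = 22.5, so new z* = 1028 + 22.5 = 1050.5.

1050.5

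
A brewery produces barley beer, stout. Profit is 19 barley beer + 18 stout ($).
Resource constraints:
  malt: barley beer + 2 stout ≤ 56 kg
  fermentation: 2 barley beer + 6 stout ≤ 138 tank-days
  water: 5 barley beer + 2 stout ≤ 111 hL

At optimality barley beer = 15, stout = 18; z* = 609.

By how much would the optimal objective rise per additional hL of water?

3

At the optimum: malt uses 51 of 56 (slack = 5); fermentation uses 138 of 138 (binding); water uses 111 of 111 (binding).
By complementary slackness, y = 0 for the non-binding constraint.
Dual feasibility on the basic columns requires 2·y_fermentation + 5·y_water = 19, 6·y_fermentation + 2·y_water = 18.
→ y_fermentation = 2 and y_water = 3.
Shadow price of water = 3.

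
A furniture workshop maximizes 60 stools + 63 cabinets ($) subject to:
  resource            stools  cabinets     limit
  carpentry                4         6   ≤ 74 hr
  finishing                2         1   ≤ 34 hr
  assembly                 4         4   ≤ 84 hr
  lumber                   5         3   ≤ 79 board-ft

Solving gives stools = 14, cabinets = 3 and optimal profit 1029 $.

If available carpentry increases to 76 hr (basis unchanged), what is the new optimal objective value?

1044

Check each constraint at x*: carpentry 74/74 (tight); finishing 31/34 (slack 3); assembly 68/84 (slack 16); lumber 79/79 (tight).
Since finishing, assembly are not tight, their duals are 0.
Dual feasibility on the basic columns requires 4·y_carpentry + 5·y_lumber = 60, 6·y_carpentry + 3·y_lumber = 63.
→ y_carpentry = 7.5 and y_lumber = 6.
Δz = y_carpentry·Δb = 7.5 × (2) = 15, so new z* = 1029 + 15 = 1044.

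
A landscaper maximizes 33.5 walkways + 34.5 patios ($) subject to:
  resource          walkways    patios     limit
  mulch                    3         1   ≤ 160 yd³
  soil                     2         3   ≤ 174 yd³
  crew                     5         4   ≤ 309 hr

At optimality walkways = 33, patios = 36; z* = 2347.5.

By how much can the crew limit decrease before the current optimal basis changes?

77

Binding constraints: soil, crew. The basis is B = [[2,3],[5,4]] with det -7.
Per unit decrease in crew, x* moves by d = (-0.4286, 0.2857).
The basis stays optimal until walkways reaches 0; allowable decrease = 77 hr.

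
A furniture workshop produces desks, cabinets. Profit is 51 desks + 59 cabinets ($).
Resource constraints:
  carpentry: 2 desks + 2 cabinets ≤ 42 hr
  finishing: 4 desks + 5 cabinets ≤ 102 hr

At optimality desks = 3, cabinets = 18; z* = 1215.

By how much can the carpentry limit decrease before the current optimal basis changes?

Binding constraints: carpentry, finishing. The basis is B = [[2,2],[4,5]] with det 2.
Per unit decrease in carpentry, x* moves by d = (-2.5, 2).
The basis stays optimal until desks reaches 0; allowable decrease = 1.2 hr.

1.2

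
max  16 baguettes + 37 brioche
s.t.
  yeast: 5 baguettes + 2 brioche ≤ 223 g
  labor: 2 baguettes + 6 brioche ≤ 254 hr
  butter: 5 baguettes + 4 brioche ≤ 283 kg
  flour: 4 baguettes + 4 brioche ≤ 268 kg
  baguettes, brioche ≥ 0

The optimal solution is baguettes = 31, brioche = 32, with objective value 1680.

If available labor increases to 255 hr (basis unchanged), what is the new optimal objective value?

1685.5

Check each constraint at x*: yeast 219/223 (slack 4); labor 254/254 (tight); butter 283/283 (tight); flour 252/268 (slack 16).
Slack constraints have shadow price 0 (complementary slackness).
Dual feasibility on the basic columns requires 2·y_labor + 5·y_butter = 16, 6·y_labor + 4·y_butter = 37.
→ y_labor = 5.5 and y_butter = 1.
Δz = y_labor·Δb = 5.5 × (1) = 5.5, so new z* = 1680 + 5.5 = 1685.5.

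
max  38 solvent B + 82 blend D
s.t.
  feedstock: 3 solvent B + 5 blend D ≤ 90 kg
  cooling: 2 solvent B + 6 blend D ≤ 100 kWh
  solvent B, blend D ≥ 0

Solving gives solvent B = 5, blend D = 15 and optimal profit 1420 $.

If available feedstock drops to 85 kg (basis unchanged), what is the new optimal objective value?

1380

Both feedstock and cooling are binding at x*.
Dual feasibility on the basic columns requires 3·y_feedstock + 2·y_cooling = 38, 5·y_feedstock + 6·y_cooling = 82.
→ y_feedstock = 8 and y_cooling = 7.
Δz = y_feedstock·Δb = 8 × (-5) = -40, so new z* = 1420 − 40 = 1380.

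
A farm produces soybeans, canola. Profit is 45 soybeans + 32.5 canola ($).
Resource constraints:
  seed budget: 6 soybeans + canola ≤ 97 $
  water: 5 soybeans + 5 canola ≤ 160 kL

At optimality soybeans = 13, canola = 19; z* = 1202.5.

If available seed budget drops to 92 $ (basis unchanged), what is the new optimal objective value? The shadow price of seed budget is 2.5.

1190

Δb = -5, so new z* = 1202.5 + (2.5)·(-5) = 1202.5 − 12.5 = 1190.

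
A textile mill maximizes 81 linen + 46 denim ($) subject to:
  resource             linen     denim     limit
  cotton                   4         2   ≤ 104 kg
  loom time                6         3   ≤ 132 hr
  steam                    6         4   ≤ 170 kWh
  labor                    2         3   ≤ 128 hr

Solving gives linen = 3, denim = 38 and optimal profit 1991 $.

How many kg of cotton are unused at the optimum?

16

cotton used = 4·3 + 2·38 = 88; slack = 104 − 88 = 16.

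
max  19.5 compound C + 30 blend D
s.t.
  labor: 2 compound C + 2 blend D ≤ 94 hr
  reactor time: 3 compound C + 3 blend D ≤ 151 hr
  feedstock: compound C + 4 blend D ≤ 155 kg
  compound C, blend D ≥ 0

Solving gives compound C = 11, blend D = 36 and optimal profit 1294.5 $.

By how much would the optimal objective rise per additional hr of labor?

8

At the optimum: labor uses 94 of 94 (binding); reactor time uses 141 of 151 (slack = 10); feedstock uses 155 of 155 (binding).
By complementary slackness, y = 0 for the non-binding constraint.
Dual feasibility on the basic columns requires 2·y_labor + 1·y_feedstock = 19.5, 2·y_labor + 4·y_feedstock = 30.
This yields shadow prices y_labor = 8, y_feedstock = 3.5.
Shadow price of labor = 8.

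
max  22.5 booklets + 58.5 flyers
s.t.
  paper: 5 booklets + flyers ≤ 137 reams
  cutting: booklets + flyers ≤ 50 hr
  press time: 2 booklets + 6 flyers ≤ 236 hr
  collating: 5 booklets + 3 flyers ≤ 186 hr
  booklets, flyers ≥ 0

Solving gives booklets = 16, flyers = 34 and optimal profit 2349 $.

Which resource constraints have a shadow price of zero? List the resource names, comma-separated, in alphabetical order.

paper: 114/137 (slack 23)
cutting: 50/50 (binding)
press time: 236/236 (binding)
collating: 182/186 (slack 4)
By complementary slackness, a constraint with positive slack has shadow price 0 → collating, paper.

collating, paper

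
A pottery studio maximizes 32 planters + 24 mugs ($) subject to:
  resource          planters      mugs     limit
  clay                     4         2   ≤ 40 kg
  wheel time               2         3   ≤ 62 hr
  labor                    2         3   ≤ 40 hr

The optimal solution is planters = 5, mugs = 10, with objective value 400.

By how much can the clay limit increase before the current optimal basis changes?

40

Binding constraints: clay, labor. The basis is B = [[4,2],[2,3]] with det 8.
Per unit increase in clay, x* moves by d = (0.375, -0.25).
The basis stays optimal until mugs reaches 0; allowable increase = 40 kg.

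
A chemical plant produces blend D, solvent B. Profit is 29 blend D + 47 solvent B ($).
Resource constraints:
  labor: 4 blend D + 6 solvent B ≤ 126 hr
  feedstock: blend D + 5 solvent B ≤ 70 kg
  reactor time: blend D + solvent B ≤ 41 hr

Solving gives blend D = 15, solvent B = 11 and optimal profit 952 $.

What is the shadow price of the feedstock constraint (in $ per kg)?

Binding: labor and feedstock. Non-binding: reactor time (15 unused).
By complementary slackness, y = 0 for the non-binding constraint.
The binding rows give the dual system: 4·y_labor + 1·y_feedstock = 29 and 6·y_labor + 5·y_feedstock = 47.
This yields shadow prices y_labor = 7, y_feedstock = 1.
Shadow price of feedstock = 1.

1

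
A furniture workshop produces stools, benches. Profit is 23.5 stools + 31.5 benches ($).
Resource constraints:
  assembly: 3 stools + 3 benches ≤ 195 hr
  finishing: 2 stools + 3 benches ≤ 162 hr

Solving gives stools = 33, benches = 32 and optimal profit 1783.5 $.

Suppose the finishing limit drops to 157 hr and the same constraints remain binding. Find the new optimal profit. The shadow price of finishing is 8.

1743.5

Δb = -5, so new z* = 1783.5 + (8)·(-5) = 1783.5 − 40 = 1743.5.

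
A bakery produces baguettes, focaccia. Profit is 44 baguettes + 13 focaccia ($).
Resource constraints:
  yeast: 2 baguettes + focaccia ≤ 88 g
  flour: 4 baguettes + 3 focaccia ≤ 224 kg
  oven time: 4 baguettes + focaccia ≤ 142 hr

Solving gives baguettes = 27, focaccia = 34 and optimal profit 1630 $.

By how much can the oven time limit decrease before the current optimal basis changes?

14

Binding constraints: yeast, oven time. The basis is B = [[2,1],[4,1]] with det -2.
Per unit decrease in oven time, x* moves by d = (-0.5, 1).
The basis stays optimal until flour becomes binding; allowable decrease = 14 hr.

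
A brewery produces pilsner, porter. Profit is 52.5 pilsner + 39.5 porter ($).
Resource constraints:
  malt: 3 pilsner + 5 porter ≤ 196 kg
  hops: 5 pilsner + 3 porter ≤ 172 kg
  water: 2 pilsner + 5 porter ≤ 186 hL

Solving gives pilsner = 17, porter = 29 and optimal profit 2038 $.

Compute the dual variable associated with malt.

2.5

Check each constraint at x*: malt 196/196 (tight); hops 172/172 (tight); water 179/186 (slack 7).
Since water is not tight, its dual is 0.
From A_Bᵀ y = c: 3·y_malt + 5·y_hops = 52.5; 5·y_malt + 3·y_hops = 39.5.
This yields shadow prices y_malt = 2.5, y_hops = 9.
Shadow price of malt = 2.5.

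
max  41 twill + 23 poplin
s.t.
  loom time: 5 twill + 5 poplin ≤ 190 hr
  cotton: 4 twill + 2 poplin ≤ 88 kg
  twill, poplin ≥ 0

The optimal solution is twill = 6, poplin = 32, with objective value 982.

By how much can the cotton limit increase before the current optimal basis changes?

Binding constraints: loom time, cotton. The basis is B = [[5,5],[4,2]] with det -10.
Per unit increase in cotton, x* moves by d = (0.5, -0.5).
The basis stays optimal until poplin reaches 0; allowable increase = 64 kg.

64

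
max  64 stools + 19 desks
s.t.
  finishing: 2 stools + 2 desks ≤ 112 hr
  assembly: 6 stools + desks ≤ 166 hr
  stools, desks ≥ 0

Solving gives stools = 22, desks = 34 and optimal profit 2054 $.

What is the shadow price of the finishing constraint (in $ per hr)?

At the optimum: finishing uses 112 of 112 (binding); assembly uses 166 of 166 (binding).
From A_Bᵀ y = c: 2·y_finishing + 6·y_assembly = 64; 2·y_finishing + 1·y_assembly = 19.
Solving: y_finishing = 5, y_assembly = 9.
Shadow price of finishing = 5.

5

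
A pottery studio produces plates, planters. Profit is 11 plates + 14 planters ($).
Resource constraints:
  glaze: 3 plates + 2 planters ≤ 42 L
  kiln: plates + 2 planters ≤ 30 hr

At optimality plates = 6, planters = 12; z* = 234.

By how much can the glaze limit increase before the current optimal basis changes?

48

Binding constraints: glaze, kiln. The basis is B = [[3,2],[1,2]] with det 4.
Per unit increase in glaze, x* moves by d = (0.5, -0.25).
The basis stays optimal until planters reaches 0; allowable increase = 48 L.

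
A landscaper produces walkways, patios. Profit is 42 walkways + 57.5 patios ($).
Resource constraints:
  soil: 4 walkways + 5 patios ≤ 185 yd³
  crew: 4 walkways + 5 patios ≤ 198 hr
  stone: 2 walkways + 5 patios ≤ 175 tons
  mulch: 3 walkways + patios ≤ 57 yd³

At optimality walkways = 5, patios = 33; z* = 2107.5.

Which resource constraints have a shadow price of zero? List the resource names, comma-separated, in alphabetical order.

crew, mulch

soil: 185/185 (binding)
crew: 185/198 (slack 13)
stone: 175/175 (binding)
mulch: 48/57 (slack 9)
By complementary slackness, a constraint with positive slack has shadow price 0 → crew, mulch.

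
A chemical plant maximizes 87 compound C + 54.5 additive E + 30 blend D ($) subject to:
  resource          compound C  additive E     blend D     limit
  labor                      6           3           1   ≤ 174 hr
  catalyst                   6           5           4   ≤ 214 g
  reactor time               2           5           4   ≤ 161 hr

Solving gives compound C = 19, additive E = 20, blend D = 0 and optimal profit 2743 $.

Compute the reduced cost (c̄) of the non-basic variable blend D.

At the optimum: labor uses 174 of 174 (binding); catalyst uses 214 of 214 (binding); reactor time uses 138 of 161 (slack = 23).
Since reactor time is not tight, its dual is 0.
The binding rows give the dual system: 6·y_labor + 6·y_catalyst = 87 and 3·y_labor + 5·y_catalyst = 54.5.
→ y_labor = 9 and y_catalyst = 5.5.
Reduced cost of blend D: c₃ − yᵀa₃ = 30 − (9·1 + 5.5·4) = 30 − 31 = -1.

-1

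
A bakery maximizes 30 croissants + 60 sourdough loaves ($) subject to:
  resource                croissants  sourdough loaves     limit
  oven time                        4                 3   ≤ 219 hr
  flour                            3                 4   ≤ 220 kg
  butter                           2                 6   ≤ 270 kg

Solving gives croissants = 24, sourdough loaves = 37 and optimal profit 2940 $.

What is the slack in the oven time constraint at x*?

12

oven time used = 4·24 + 3·37 = 207; slack = 219 − 207 = 12.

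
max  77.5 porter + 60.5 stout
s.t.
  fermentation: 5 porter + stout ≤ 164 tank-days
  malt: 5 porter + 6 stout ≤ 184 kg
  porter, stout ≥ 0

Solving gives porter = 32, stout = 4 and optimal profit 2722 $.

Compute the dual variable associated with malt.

Check each constraint at x*: fermentation 164/164 (tight); malt 184/184 (tight).
Dual feasibility on the basic columns requires 5·y_fermentation + 5·y_malt = 77.5, 1·y_fermentation + 6·y_malt = 60.5.
Solving: y_fermentation = 6.5, y_malt = 9.
Shadow price of malt = 9.

9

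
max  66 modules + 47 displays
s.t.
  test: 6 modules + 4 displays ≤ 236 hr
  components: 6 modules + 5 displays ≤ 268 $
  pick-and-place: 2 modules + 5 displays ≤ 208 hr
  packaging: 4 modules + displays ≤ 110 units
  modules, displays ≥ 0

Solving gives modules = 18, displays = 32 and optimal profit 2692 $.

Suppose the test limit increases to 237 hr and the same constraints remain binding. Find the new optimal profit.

2700

At the optimum: test uses 236 of 236 (binding); components uses 268 of 268 (binding); pick-and-place uses 196 of 208 (slack = 12); packaging uses 104 of 110 (slack = 6).
Since pick-and-place, packaging are not tight, their duals are 0.
The binding rows give the dual system: 6·y_test + 6·y_components = 66 and 4·y_test + 5·y_components = 47.
This yields shadow prices y_test = 8, y_components = 3.
Δz = y_test·Δb = 8 × (1) = 8, so new z* = 2692 + 8 = 2700.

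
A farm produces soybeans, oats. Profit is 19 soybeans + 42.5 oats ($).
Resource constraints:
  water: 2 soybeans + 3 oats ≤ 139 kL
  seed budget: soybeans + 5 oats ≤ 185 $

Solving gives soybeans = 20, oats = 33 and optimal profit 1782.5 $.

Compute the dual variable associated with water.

Check each constraint at x*: water 139/139 (tight); seed budget 185/185 (tight).
The binding rows give the dual system: 2·y_water + 1·y_seed budget = 19 and 3·y_water + 5·y_seed budget = 42.5.
This yields shadow prices y_water = 7.5, y_seed budget = 4.
Shadow price of water = 7.5.

7.5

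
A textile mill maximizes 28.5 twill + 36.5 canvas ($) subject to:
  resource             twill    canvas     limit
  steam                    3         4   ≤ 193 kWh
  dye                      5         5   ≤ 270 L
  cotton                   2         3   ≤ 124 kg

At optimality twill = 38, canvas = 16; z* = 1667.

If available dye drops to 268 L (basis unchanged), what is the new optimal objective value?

1662

At the optimum: steam uses 178 of 193 (slack = 15); dye uses 270 of 270 (binding); cotton uses 124 of 124 (binding).
By complementary slackness, y = 0 for the non-binding constraint.
From A_Bᵀ y = c: 5·y_dye + 2·y_cotton = 28.5; 5·y_dye + 3·y_cotton = 36.5.
→ y_dye = 2.5 and y_cotton = 8.
Δz = y_dye·Δb = 2.5 × (-2) = -5, so new z* = 1667 − 5 = 1662.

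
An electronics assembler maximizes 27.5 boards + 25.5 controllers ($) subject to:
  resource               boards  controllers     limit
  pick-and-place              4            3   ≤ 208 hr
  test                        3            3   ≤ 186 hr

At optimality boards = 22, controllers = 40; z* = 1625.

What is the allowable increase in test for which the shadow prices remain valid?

22

Binding constraints: pick-and-place, test. The basis is B = [[4,3],[3,3]] with det 3.
Per unit increase in test, x* moves by d = (-1, 1.3333).
The basis stays optimal until boards reaches 0; allowable increase = 22 hr.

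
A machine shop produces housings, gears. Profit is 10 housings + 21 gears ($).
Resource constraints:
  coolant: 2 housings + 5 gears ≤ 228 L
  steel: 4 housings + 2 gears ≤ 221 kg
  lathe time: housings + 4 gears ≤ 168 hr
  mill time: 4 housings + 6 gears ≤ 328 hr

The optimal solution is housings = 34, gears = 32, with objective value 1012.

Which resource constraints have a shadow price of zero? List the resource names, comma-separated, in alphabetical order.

lathe time, steel

coolant: 228/228 (binding)
steel: 200/221 (slack 21)
lathe time: 162/168 (slack 6)
mill time: 328/328 (binding)
By complementary slackness, a constraint with positive slack has shadow price 0 → lathe time, steel.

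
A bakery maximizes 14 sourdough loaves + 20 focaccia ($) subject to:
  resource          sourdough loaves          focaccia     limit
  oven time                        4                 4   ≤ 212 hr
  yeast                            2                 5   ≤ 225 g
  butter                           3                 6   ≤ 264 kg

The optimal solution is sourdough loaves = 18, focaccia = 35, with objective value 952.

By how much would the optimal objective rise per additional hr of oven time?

Binding: oven time and butter. Non-binding: yeast (14 unused).
Slack constraints have shadow price 0 (complementary slackness).
The binding rows give the dual system: 4·y_oven time + 3·y_butter = 14 and 4·y_oven time + 6·y_butter = 20.
This yields shadow prices y_oven time = 2, y_butter = 2.
Shadow price of oven time = 2.

2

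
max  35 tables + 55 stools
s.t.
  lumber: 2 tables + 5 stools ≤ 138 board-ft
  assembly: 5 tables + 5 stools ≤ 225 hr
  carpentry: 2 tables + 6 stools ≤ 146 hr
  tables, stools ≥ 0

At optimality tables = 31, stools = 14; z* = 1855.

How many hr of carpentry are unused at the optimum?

0

carpentry used = 2·31 + 6·14 = 146; slack = 146 − 146 = 0.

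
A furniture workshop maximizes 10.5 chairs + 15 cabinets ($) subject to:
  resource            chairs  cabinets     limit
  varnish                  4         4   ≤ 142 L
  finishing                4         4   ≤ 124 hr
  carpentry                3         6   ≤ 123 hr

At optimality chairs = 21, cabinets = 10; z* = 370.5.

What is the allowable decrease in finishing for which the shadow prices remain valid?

Binding constraints: finishing, carpentry. The basis is B = [[4,4],[3,6]] with det 12.
Per unit decrease in finishing, x* moves by d = (-0.5, 0.25).
The basis stays optimal until chairs reaches 0; allowable decrease = 42 hr.

42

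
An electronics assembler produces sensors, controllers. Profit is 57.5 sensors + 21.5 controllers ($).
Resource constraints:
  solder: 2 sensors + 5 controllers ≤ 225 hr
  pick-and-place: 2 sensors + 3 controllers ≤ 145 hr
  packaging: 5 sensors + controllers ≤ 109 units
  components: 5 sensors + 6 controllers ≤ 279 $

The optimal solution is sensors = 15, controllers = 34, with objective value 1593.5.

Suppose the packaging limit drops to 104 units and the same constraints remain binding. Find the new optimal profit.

1546

Binding: packaging and components. Non-binding: solder (25 unused), pick-and-place (13 unused).
By complementary slackness, y = 0 for the non-binding constraints.
The binding rows give the dual system: 5·y_packaging + 5·y_components = 57.5 and 1·y_packaging + 6·y_components = 21.5.
This yields shadow prices y_packaging = 9.5, y_components = 2.
Δz = y_packaging·Δb = 9.5 × (-5) = -47.5, so new z* = 1593.5 − 47.5 = 1546.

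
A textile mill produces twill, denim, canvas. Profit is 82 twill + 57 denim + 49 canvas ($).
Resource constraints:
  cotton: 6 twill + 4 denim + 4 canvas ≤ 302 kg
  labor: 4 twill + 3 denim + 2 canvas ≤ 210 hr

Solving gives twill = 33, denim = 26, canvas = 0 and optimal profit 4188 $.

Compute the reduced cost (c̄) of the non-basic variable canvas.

Check each constraint at x*: cotton 302/302 (tight); labor 210/210 (tight).
From A_Bᵀ y = c: 6·y_cotton + 4·y_labor = 82; 4·y_cotton + 3·y_labor = 57.
→ y_cotton = 9 and y_labor = 7.
Reduced cost of canvas: c₃ − yᵀa₃ = 49 − (9·4 + 7·2) = 49 − 50 = -1.

-1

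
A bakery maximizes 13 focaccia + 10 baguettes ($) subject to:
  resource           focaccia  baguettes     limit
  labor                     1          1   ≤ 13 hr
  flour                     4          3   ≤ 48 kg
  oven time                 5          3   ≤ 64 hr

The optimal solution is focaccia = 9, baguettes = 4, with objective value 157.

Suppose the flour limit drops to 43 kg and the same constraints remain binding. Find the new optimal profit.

Binding: labor and flour. Non-binding: oven time (7 unused).
By complementary slackness, y = 0 for the non-binding constraint.
The binding rows give the dual system: 1·y_labor + 4·y_flour = 13 and 1·y_labor + 3·y_flour = 10.
Solving: y_labor = 1, y_flour = 3.
Δz = y_flour·Δb = 3 × (-5) = -15, so new z* = 157 − 15 = 142.

142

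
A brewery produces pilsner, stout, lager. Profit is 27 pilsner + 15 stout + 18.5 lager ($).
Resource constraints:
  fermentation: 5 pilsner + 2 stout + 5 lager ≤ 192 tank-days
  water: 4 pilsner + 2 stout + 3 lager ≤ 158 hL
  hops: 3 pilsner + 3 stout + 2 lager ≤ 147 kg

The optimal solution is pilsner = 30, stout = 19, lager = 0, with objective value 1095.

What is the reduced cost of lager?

Binding: water and hops. Non-binding: fermentation (4 unused).
Since fermentation is not tight, its dual is 0.
Dual feasibility on the basic columns requires 4·y_water + 3·y_hops = 27, 2·y_water + 3·y_hops = 15.
→ y_water = 6 and y_hops = 1.
Reduced cost of lager: c₃ − yᵀa₃ = 18.5 − (6·3 + 1·2) = 18.5 − 20 = -1.5.

-1.5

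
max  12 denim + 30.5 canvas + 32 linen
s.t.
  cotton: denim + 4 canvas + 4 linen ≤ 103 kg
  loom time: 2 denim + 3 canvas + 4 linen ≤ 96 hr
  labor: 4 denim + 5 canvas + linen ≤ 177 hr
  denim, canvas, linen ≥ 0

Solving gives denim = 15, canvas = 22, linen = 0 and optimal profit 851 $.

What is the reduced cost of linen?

At the optimum: cotton uses 103 of 103 (binding); loom time uses 96 of 96 (binding); labor uses 170 of 177 (slack = 7).
Slack constraints have shadow price 0 (complementary slackness).
From A_Bᵀ y = c: 1·y_cotton + 2·y_loom time = 12; 4·y_cotton + 3·y_loom time = 30.5.
→ y_cotton = 5 and y_loom time = 3.5.
Reduced cost of linen: c₃ − yᵀa₃ = 32 − (5·4 + 3.5·4) = 32 − 34 = -2.

-2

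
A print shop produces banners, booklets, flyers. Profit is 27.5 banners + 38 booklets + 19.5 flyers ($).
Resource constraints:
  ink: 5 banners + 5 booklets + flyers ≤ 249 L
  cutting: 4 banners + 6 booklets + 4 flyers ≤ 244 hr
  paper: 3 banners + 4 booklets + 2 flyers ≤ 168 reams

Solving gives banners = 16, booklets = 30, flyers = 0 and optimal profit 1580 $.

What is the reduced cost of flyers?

-1.5

Check each constraint at x*: ink 230/249 (slack 19); cutting 244/244 (tight); paper 168/168 (tight).
By complementary slackness, y = 0 for the non-binding constraint.
From A_Bᵀ y = c: 4·y_cutting + 3·y_paper = 27.5; 6·y_cutting + 4·y_paper = 38.
Solving: y_cutting = 2, y_paper = 6.5.
Reduced cost of flyers: c₃ − yᵀa₃ = 19.5 − (2·4 + 6.5·2) = 19.5 − 21 = -1.5.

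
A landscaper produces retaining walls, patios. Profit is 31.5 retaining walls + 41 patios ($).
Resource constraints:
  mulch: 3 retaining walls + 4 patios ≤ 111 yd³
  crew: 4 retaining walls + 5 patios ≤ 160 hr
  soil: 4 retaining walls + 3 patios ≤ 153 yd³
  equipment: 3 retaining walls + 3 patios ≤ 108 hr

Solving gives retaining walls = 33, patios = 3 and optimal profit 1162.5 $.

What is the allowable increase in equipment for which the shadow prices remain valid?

Binding constraints: mulch, equipment. The basis is B = [[3,4],[3,3]] with det -3.
Per unit increase in equipment, x* moves by d = (1.3333, -1).
The basis stays optimal until patios reaches 0; allowable increase = 3 hr.

3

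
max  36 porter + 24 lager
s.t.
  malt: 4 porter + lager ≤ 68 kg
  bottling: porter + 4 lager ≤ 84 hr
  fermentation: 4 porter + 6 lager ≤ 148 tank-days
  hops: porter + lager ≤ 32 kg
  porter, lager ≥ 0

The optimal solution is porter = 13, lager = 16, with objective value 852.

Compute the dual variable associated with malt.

6

Binding: malt and fermentation. Non-binding: bottling (7 unused), hops (3 unused).
By complementary slackness, y = 0 for the non-binding constraints.
Dual feasibility on the basic columns requires 4·y_malt + 4·y_fermentation = 36, 1·y_malt + 6·y_fermentation = 24.
This yields shadow prices y_malt = 6, y_fermentation = 3.
Shadow price of malt = 6.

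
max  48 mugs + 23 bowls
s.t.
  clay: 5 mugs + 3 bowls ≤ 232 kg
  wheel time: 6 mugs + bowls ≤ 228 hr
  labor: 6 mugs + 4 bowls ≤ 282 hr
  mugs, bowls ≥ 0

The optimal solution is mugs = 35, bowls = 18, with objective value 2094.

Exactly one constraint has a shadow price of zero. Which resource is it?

clay

clay: 229/232 (slack 3)
wheel time: 228/228 (binding)
labor: 282/282 (binding)
By complementary slackness, a constraint with positive slack has shadow price 0 → clay.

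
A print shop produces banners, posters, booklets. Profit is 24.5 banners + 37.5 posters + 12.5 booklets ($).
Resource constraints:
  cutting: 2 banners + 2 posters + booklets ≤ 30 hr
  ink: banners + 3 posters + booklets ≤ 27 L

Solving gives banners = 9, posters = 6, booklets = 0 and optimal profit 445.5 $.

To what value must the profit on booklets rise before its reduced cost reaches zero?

15.5

At the optimum: cutting uses 30 of 30 (binding); ink uses 27 of 27 (binding).
The binding rows give the dual system: 2·y_cutting + 1·y_ink = 24.5 and 2·y_cutting + 3·y_ink = 37.5.
→ y_cutting = 9 and y_ink = 6.5.
booklets enters the basis when its profit ≥ yᵀa₃ = 9·1 + 6.5·1 = 15.5.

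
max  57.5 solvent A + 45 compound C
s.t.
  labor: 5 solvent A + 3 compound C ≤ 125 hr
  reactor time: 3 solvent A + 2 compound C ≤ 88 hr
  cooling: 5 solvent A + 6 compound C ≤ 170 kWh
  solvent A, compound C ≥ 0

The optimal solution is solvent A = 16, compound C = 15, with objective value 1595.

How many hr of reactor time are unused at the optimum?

reactor time used = 3·16 + 2·15 = 78; slack = 88 − 78 = 10.

10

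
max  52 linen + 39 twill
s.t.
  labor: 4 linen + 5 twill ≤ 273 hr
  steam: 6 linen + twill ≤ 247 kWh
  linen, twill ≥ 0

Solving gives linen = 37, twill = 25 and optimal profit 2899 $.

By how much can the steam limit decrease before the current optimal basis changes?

Binding constraints: labor, steam. The basis is B = [[4,5],[6,1]] with det -26.
Per unit decrease in steam, x* moves by d = (-0.1923, 0.1538).
The basis stays optimal until linen reaches 0; allowable decrease = 192.4 kWh.

192.4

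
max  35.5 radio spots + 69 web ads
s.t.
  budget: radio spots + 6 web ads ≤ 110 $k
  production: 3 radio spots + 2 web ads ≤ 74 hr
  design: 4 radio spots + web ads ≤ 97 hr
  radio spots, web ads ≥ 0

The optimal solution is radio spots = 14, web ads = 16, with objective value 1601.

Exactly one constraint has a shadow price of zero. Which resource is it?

budget: 110/110 (binding)
production: 74/74 (binding)
design: 72/97 (slack 25)
By complementary slackness, a constraint with positive slack has shadow price 0 → design.

design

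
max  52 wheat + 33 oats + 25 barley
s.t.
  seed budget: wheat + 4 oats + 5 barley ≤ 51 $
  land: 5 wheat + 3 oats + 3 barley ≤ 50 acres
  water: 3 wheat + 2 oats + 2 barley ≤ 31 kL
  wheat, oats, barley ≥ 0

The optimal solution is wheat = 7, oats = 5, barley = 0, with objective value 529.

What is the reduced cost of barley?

At the optimum: seed budget uses 27 of 51 (slack = 24); land uses 50 of 50 (binding); water uses 31 of 31 (binding).
Since seed budget is not tight, its dual is 0.
Dual feasibility on the basic columns requires 5·y_land + 3·y_water = 52, 3·y_land + 2·y_water = 33.
This yields shadow prices y_land = 5, y_water = 9.
Reduced cost of barley: c₃ − yᵀa₃ = 25 − (5·3 + 9·2) = 25 − 33 = -8.

-8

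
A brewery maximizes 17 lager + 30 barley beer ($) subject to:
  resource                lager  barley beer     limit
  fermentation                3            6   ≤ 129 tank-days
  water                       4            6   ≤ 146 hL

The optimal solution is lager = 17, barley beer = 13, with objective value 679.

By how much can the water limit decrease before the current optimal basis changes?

17

Binding constraints: fermentation, water. The basis is B = [[3,6],[4,6]] with det -6.
Per unit decrease in water, x* moves by d = (-1, 0.5).
The basis stays optimal until lager reaches 0; allowable decrease = 17 hL.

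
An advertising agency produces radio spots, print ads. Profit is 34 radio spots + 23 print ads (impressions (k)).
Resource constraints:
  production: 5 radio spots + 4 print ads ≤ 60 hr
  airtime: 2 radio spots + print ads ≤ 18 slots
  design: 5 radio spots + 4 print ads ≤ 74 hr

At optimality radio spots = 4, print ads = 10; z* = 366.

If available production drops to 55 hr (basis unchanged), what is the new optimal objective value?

Check each constraint at x*: production 60/60 (tight); airtime 18/18 (tight); design 60/74 (slack 14).
Slack constraints have shadow price 0 (complementary slackness).
Dual feasibility on the basic columns requires 5·y_production + 2·y_airtime = 34, 4·y_production + 1·y_airtime = 23.
→ y_production = 4 and y_airtime = 7.
Δz = y_production·Δb = 4 × (-5) = -20, so new z* = 366 − 20 = 346.

346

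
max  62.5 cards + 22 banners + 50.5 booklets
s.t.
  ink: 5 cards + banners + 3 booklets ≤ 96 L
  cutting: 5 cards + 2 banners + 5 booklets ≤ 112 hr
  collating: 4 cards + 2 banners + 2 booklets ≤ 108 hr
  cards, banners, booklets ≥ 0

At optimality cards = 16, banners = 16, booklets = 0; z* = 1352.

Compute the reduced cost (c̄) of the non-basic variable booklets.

-6

Binding: ink and cutting. Non-binding: collating (12 unused).
Since collating is not tight, its dual is 0.
Dual feasibility on the basic columns requires 5·y_ink + 5·y_cutting = 62.5, 1·y_ink + 2·y_cutting = 22.
→ y_ink = 3 and y_cutting = 9.5.
Reduced cost of booklets: c₃ − yᵀa₃ = 50.5 − (3·3 + 9.5·5) = 50.5 − 56.5 = -6.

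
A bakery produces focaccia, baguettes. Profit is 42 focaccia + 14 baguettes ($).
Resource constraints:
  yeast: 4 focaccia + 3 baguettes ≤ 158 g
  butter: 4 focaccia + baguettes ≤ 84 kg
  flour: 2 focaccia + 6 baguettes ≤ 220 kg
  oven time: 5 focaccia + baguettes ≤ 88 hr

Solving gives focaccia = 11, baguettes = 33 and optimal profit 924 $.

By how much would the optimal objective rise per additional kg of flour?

1

Check each constraint at x*: yeast 143/158 (slack 15); butter 77/84 (slack 7); flour 220/220 (tight); oven time 88/88 (tight).
Since yeast, butter are not tight, their duals are 0.
Dual feasibility on the basic columns requires 2·y_flour + 5·y_oven time = 42, 6·y_flour + 1·y_oven time = 14.
This yields shadow prices y_flour = 1, y_oven time = 8.
Shadow price of flour = 1.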